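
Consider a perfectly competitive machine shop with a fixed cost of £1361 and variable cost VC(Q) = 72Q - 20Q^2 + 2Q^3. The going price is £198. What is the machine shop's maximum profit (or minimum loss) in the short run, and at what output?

AVC = 72 - 20Q + 2Q^2; min AVC = £22 at Q = 5. Since P = £198 ≥ min AVC, the firm produces.
With MC = 72 - 40Q + 6Q^2, P = MC on the upward-sloping part at Q* = 9.
TR = 198·9 = 1782. TC = 1361 + 486 = 1847. Profit = 1782 − 1847 = -£65.
Shutting down would mean losing the fixed cost of £1361, so operating at a loss of £65 is better by £1296.

Profit = -£65 at Q = 9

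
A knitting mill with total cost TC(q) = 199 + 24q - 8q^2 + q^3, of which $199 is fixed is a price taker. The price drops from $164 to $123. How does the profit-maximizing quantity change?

Output falls from 10 to 9

AVC = 24 - 8q + q^2, minimized at q = 4 where min AVC = $8. MC = 24 - 16q + 3q^2.
At P = $164 ≥ min AVC, set P = MC on the rising branch: q = 10.
At P = $123 ≥ min AVC, set P = MC: q = 9. The firm stays open but cuts output.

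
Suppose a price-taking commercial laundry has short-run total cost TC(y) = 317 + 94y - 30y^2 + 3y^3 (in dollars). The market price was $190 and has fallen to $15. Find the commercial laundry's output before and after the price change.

Output falls from 8 to 0 (the firm shuts down)

MC = 94 - 60y + 9y^2; the shutdown threshold is min AVC = $19 (at y = 5).
With P = $190 above the shutdown price, P = MC gives y = 8.
At P = $15 < min AVC = $19, price no longer covers variable cost at any output, so the firm shuts down: y = 0.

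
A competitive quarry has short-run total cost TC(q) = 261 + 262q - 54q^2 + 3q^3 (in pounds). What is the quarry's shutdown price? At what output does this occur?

£19 per unit, at q = 9

Short-run supply begins at min AVC. From VC = 262q - 54q^2 + 3q^3, AVC = 262 - 54q + 3q^2.
At the minimum of AVC, MC = AVC. MC = 262 - 108q + 9q^2; setting MC = AVC gives 6q^2 - 54q = 0, so q = 9. min AVC = 19.
For P < £19 the firm produces nothing.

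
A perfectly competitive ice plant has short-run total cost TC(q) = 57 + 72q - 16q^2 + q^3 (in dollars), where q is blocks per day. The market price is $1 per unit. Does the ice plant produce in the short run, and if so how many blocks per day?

Shut down

Strip out fixed cost: VC = 72q - 16q^2 + q^3. Then AVC = 72 - 16q + q^2 and MC = 72 - 32q + 3q^2.
AVC is minimized where dAVC/dq = -16 + 2q = 0, at q = 8; min AVC = 72 - 16·8 + 8^2 = $8.
P = $1 lies below min AVC = $8; no output level covers variable cost.
The firm minimizes its loss by shutting down and losing only its fixed cost of $57.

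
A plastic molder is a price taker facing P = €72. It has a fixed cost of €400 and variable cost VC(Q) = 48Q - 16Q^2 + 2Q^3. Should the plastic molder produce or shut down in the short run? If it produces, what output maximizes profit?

From TC, MC = TC'(Q) = 48 - 32Q + 6Q^2 and AVC = VC/Q = 48 - 16Q + 2Q^2.
AVC hits its minimum where MC = AVC, at Q = 4, giving min AVC = 48 - 16·4 + 2·4^2 = €16.
Because €72 ≥ €16, revenue can cover variable cost; the firm operates.
Solving P = MC: -24 - 32Q + 6Q^2 = 0 ⇒ Q = -2/3 or 6. On the upward-sloping branch, Q* = 6.
Check: AVC at Q = 6 is €24 ≤ P, so revenue covers variable cost.
Profit = P·Q − TC = 72·6 − 544 = -€112, a loss, but smaller than the €400 fixed cost the firm would lose by shutting down.

Produce at Q = 6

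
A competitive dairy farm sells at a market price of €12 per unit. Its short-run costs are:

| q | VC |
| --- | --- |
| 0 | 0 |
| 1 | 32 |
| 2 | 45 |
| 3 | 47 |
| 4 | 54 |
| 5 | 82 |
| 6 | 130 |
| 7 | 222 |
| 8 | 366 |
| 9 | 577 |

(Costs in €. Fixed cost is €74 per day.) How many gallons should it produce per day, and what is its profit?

q = 0 (shut down); profit = -€74

Tabulate TR − TC: q=0: -74; q=1: -94; q=2: -95; q=3: -85; q=4: -80; q=5: -96; q=6: -132; q=7: -212; q=8: -344; q=9: -543.
Profit is highest at q = 0. Equivalently, the lowest AVC in the table is 54/4 ≈ €13.50 at q = 4, and P = €12 falls below it — price never covers variable cost, so the firm shuts down and loses only its fixed cost.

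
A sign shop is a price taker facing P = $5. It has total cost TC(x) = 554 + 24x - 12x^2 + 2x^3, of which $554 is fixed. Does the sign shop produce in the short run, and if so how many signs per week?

Variable cost is VC = 24x - 12x^2 + 2x^3, so AVC = VC/x = 24 - 12x + 2x^2 and MC = dTC/dx = 24 - 24x + 6x^2.
AVC hits its minimum where MC = AVC, at x = 3, giving min AVC = 24 - 12·3 + 2·3^2 = $6.
P = $5 lies below min AVC = $6; no output level covers variable cost.
The firm minimizes its loss by shutting down and losing only its fixed cost of $554.

Shut down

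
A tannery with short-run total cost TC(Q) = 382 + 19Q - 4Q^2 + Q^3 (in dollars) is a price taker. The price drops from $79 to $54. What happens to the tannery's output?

MC = 19 - 8Q + 3Q^2; the shutdown threshold is min AVC = $15 (at Q = 2).
With P = $79 above the shutdown price, P = MC gives Q = 6.
At P = $54 ≥ min AVC, set P = MC: Q = 5. The firm stays open but cuts output.

Output falls from 6 to 5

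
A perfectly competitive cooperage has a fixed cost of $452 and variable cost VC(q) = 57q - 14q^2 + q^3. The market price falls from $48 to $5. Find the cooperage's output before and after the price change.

Output falls from 9 to 0 (the firm shuts down)

AVC = 57 - 14q + q^2, minimized at q = 7 where min AVC = $8. MC = 57 - 28q + 3q^2.
With P = $48 above the shutdown price, P = MC gives q = 9.
At P = $5 < min AVC = $8, price no longer covers variable cost at any output, so the firm shuts down: q = 0.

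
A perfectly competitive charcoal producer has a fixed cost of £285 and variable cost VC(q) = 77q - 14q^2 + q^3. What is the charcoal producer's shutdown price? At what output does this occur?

£28 per unit, at q = 7

Short-run supply begins at min AVC. From VC = 77q - 14q^2 + q^3, AVC = 77 - 14q + q^2.
dAVC/dq = -14 + 2q = 0 gives q = 7. min AVC = 77 - 14·7 + 7^2 = 28.
So the shutdown price is £28.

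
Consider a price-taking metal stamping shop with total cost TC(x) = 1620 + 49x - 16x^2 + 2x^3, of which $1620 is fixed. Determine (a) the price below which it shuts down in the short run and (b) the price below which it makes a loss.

Shutdown price = min AVC. AVC = 49 - 16x + 2x^2, with vertex at x = 4 and minimum $17.
ATC = 1620/x + 49 - 16x + 2x^2. Setting dATC/dx = −1620/x^2 − 16 + 4x = 0 gives x = 9 (since 4·9^3 − 16·9^2 = 1620).
min ATC = 1620/9 + 49 − 16·9 + 2·9^2 = $247. That is the break-even price.
For $17 ≤ P < $247 the firm produces at a loss; below $17 it shuts down.

Shutdown price = $17; break-even price = $247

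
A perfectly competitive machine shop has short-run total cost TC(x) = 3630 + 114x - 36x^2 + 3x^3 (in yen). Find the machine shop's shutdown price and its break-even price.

Shutdown price = ¥6; break-even price = ¥411

Shutdown price = min AVC. AVC = 114 - 36x + 3x^2, with vertex at x = 6 and minimum ¥6.
ATC = 3630/x + 114 - 36x + 3x^2. Setting dATC/dx = −3630/x^2 − 36 + 6x = 0 gives x = 11 (since 6·11^3 − 36·11^2 = 3630).
min ATC = 3630/11 + 114 − 36·11 + 3·11^2 = ¥411. That is the break-even price.
For ¥6 ≤ P < ¥411 the firm produces at a loss; below ¥6 it shuts down.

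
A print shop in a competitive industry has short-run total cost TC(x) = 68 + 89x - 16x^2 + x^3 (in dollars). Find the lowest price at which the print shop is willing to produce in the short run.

$25 per unit

The firm shuts down when price falls below the minimum of average variable cost. AVC = VC/x = 89 - 16x + x^2.
dAVC/dx = -16 + 2x = 0 gives x = 8. min AVC = 89 - 16·8 + 8^2 = 25.
The firm shuts down for any P below $25.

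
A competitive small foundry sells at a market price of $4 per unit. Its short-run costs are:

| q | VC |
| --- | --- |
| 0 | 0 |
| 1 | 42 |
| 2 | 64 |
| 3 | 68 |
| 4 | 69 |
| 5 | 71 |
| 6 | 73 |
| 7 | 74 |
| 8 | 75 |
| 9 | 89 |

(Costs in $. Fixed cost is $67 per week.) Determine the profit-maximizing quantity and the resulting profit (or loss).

q = 0 (shut down); profit = -$67

Tabulate TR − TC: q=0: -67; q=1: -105; q=2: -123; q=3: -123; q=4: -120; q=5: -118; q=6: -116; q=7: -113; q=8: -110; q=9: -120.
Profit is highest at q = 0. Equivalently, the lowest AVC in the table is 75/8 ≈ $9.38 at q = 8, and P = $4 falls below it — price never covers variable cost, so the firm shuts down and loses only its fixed cost.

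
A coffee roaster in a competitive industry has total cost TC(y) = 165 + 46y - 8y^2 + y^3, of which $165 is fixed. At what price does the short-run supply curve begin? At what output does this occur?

The firm shuts down when price falls below the minimum of average variable cost. AVC = VC/y = 46 - 8y + y^2.
At the minimum of AVC, MC = AVC. MC = 46 - 16y + 3y^2; setting MC = AVC gives 2y^2 - 8y = 0, so y = 4. min AVC = 30.
The firm shuts down for any P below $30.

$30 per unit, at y = 4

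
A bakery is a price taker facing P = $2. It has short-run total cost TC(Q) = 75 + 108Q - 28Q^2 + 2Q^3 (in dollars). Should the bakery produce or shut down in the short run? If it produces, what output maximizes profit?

Shut down

Variable cost is VC = 108Q - 28Q^2 + 2Q^3, so AVC = VC/Q = 108 - 28Q + 2Q^2 and MC = dTC/dQ = 108 - 56Q + 6Q^2.
The AVC parabola has its vertex at Q = 28/4 = 7, where AVC = 108 - 28·7 + 2·7^2 = $10.
P = $2 lies below min AVC = $10; no output level covers variable cost.
Best response: produce nothing and absorb the $75 fixed cost.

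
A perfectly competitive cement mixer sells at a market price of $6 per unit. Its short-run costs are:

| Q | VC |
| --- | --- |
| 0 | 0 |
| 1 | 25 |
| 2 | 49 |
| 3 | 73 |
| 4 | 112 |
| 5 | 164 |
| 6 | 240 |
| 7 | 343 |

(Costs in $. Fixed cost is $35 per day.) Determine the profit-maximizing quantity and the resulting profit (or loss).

Tabulate TR − TC: Q=0: -35; Q=1: -54; Q=2: -72; Q=3: -90; Q=4: -123; Q=5: -169; Q=6: -239; Q=7: -336.
Profit is highest at Q = 0. Equivalently, the lowest AVC in the table is 73/3 ≈ $24.33 at Q = 3, and P = $6 falls below it — price never covers variable cost, so the firm shuts down and loses only its fixed cost.

Q = 0 (shut down); profit = -$35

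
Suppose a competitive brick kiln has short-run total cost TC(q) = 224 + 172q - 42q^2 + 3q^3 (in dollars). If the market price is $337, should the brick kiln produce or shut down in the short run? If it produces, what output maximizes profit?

From TC, MC = TC'(q) = 172 - 84q + 9q^2 and AVC = VC/q = 172 - 42q + 3q^2.
AVC hits its minimum where MC = AVC, at q = 7, giving min AVC = 172 - 42·7 + 3·7^2 = $25.
Because $337 ≥ $25, revenue can cover variable cost; the firm operates.
P = MC gives -165 - 84q + 9q^2 = 0, with roots -5/3 and 11. Take the larger (rising MC): q* = 11.
Check: AVC at q = 11 is $73 ≤ P, so revenue covers variable cost.
Profit = P·q − TC = 337·11 − 1027 = $2680.

Produce at q = 11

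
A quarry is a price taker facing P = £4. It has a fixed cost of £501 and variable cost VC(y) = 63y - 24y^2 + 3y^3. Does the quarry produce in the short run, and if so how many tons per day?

Shut down

Strip out fixed cost: VC = 63y - 24y^2 + 3y^3. Then AVC = 63 - 24y + 3y^2 and MC = 63 - 48y + 9y^2.
The AVC parabola has its vertex at y = 24/6 = 4, where AVC = 63 - 24·4 + 3·4^2 = £15.
Since P = £4 < min AVC = £15, price fails to cover variable cost at any output.
The firm minimizes its loss by shutting down and losing only its fixed cost of £501.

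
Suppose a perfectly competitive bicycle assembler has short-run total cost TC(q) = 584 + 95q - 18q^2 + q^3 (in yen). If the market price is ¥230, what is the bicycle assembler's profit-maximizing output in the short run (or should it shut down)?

From TC, MC = TC'(q) = 95 - 36q + 3q^2 and AVC = VC/q = 95 - 18q + q^2.
AVC is minimized where dAVC/dq = -18 + 2q = 0, at q = 9; min AVC = 95 - 18·9 + 9^2 = ¥14.
P = ¥230 exceeds min AVC = ¥14, so the firm stays open.
Set P = MC: 230 = 95 - 36q + 3q^2 → -135 - 36q + 3q^2 = 0. The roots are q = -3 and q = 15; the profit-maximizing output is on the rising part of MC, so q* = 15.
Check: AVC at q = 15 is ¥50 ≤ P, so revenue covers variable cost.
Profit = P·q − TC = 230·15 − 1334 = ¥2116.

Produce at q = 15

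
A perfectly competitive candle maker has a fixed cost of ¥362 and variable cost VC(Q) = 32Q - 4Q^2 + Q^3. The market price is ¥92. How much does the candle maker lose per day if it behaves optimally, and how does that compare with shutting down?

Profit = -¥74 at Q = 6

AVC = 32 - 4Q + Q^2 has its minimum ¥28 at Q = 2; price ¥92 clears that bar, so the firm operates.
MC = 32 - 8Q + 3Q^2. Setting P = MC and taking the root on the rising branch gives Q* = 6.
TR = 92·6 = 552. TC = 362 + 264 = 626. Profit = 552 − 626 = -¥74.
That loss of ¥74 beats the ¥362 the firm would lose by shutting down; producing recovers ¥288 of fixed cost.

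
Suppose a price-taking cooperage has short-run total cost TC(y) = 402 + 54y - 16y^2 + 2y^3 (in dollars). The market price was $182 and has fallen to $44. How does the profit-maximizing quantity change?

Output falls from 8 to 5

AVC = 54 - 16y + 2y^2, minimized at y = 4 where min AVC = $22. MC = 54 - 32y + 6y^2.
With P = $182 above the shutdown price, P = MC gives y = 8.
At P = $44 ≥ min AVC, set P = MC: y = 5. The firm stays open but cuts output.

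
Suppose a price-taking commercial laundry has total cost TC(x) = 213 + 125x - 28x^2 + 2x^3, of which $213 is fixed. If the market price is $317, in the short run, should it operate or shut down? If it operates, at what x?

From TC, MC = TC'(x) = 125 - 56x + 6x^2 and AVC = VC/x = 125 - 28x + 2x^2.
The AVC parabola has its vertex at x = 28/4 = 7, where AVC = 125 - 28·7 + 2·7^2 = $27.
Since P = $317 ≥ min AVC = $27, price covers variable cost and the firm should produce.
Solving P = MC: -192 - 56x + 6x^2 = 0 ⇒ x = -8/3 or 12. On the upward-sloping branch, x* = 12.
Check: AVC at x = 12 is $77 ≤ P, so revenue covers variable cost.
Profit = P·x − TC = 317·12 − 1137 = $2667.

Produce at x = 12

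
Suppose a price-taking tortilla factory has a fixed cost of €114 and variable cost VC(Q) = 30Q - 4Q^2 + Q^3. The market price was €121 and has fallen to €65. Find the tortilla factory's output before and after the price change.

MC = 30 - 8Q + 3Q^2; the shutdown threshold is min AVC = €26 (at Q = 2).
With P = €121 above the shutdown price, P = MC gives Q = 7.
At P = €65 ≥ min AVC, set P = MC: Q = 5. The firm stays open but cuts output.

Output falls from 7 to 5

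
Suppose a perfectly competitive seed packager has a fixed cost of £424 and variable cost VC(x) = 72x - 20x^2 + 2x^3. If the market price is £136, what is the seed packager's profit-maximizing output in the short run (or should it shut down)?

Produce at x = 8

Strip out fixed cost: VC = 72x - 20x^2 + 2x^3. Then AVC = 72 - 20x + 2x^2 and MC = 72 - 40x + 6x^2.
AVC is minimized where dAVC/dx = -20 + 4x = 0, at x = 5; min AVC = 72 - 20·5 + 2·5^2 = £22.
Because £136 ≥ £22, revenue can cover variable cost; the firm operates.
Solving P = MC: -64 - 40x + 6x^2 = 0 ⇒ x = -4/3 or 8. On the upward-sloping branch, x* = 8.
Check: AVC at x = 8 is £40 ≤ P, so revenue covers variable cost.
Profit = P·x − TC = 136·8 − 744 = £344.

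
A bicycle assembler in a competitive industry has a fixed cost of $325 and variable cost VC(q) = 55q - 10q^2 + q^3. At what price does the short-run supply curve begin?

$30 per unit

Short-run supply begins at min AVC. From VC = 55q - 10q^2 + q^3, AVC = 55 - 10q + q^2.
At the minimum of AVC, MC = AVC. MC = 55 - 20q + 3q^2; setting MC = AVC gives 2q^2 - 10q = 0, so q = 5. min AVC = 30.
So the shutdown price is $30.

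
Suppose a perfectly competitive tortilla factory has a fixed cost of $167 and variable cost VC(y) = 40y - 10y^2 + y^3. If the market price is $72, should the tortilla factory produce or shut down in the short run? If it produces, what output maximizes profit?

From TC, MC = TC'(y) = 40 - 20y + 3y^2 and AVC = VC/y = 40 - 10y + y^2.
The AVC parabola has its vertex at y = 10/2 = 5, where AVC = 40 - 10·5 + 5^2 = $15.
Because $72 ≥ $15, revenue can cover variable cost; the firm operates.
P = MC gives -32 - 20y + 3y^2 = 0, with roots -4/3 and 8. Take the larger (rising MC): y* = 8.
Check: AVC at y = 8 is $24 ≤ P, so revenue covers variable cost.
Profit = P·y − TC = 72·8 − 359 = $217.

Produce at y = 8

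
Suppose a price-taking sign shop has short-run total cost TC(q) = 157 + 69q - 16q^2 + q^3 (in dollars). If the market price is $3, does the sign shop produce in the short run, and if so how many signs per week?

Strip out fixed cost: VC = 69q - 16q^2 + q^3. Then AVC = 69 - 16q + q^2 and MC = 69 - 32q + 3q^2.
AVC hits its minimum where MC = AVC, at q = 8, giving min AVC = 69 - 16·8 + 8^2 = $5.
P = $3 lies below min AVC = $5; no output level covers variable cost.
Best response: produce nothing and absorb the $157 fixed cost.

Shut down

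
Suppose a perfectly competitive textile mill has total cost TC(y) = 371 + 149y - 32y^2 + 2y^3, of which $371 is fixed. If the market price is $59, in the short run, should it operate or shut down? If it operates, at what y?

Produce at y = 9

From TC, MC = TC'(y) = 149 - 64y + 6y^2 and AVC = VC/y = 149 - 32y + 2y^2.
The AVC parabola has its vertex at y = 32/4 = 8, where AVC = 149 - 32·8 + 2·8^2 = $21.
P = $59 exceeds min AVC = $21, so the firm stays open.
Set P = MC: 59 = 149 - 64y + 6y^2 → 90 - 64y + 6y^2 = 0. The roots are y = 5/3 and y = 9; the profit-maximizing output is on the rising part of MC, so y* = 9.
Check: AVC at y = 9 is $23 ≤ P, so revenue covers variable cost.
Profit = P·y − TC = 59·9 − 578 = -$47, a loss, but smaller than the $371 fixed cost the firm would lose by shutting down.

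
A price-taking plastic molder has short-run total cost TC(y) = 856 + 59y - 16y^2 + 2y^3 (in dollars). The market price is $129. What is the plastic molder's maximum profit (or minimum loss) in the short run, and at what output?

Profit = -$268 at y = 7

AVC = 59 - 16y + 2y^2 has its minimum $27 at y = 4; price $129 clears that bar, so the firm operates.
MC = 59 - 32y + 6y^2. Setting P = MC and taking the root on the rising branch gives y* = 7.
TR = 129·7 = 903. TC = 856 + 315 = 1171. Profit = 903 − 1171 = -$268.
By producing, the firm covers all variable cost plus $588 of fixed cost; shutting down would lose the full $856.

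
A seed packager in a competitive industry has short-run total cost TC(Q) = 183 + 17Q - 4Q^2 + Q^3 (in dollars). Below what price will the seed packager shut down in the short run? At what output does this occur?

$13 per unit, at Q = 2

The shutdown price is the minimum of AVC. VC = 17Q - 4Q^2 + Q^3, so AVC = 17 - 4Q + Q^2.
At the minimum of AVC, MC = AVC. MC = 17 - 8Q + 3Q^2; setting MC = AVC gives 2Q^2 - 4Q = 0, so Q = 2. min AVC = 13.
So the shutdown price is $13.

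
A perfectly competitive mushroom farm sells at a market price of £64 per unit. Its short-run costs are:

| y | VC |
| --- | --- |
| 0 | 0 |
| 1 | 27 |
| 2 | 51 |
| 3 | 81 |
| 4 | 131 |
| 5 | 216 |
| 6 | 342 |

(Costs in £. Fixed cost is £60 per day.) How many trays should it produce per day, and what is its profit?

Tabulate TR − TC: y=0: -60; y=1: -23; y=2: 17; y=3: 51; y=4: 65; y=5: 44; y=6: -18.
Profit is maximized at y = 4. AVC there is 131/4 = £32.75 ≤ P, so producing beats shutting down (which would give -£60).

y = 4; profit = £65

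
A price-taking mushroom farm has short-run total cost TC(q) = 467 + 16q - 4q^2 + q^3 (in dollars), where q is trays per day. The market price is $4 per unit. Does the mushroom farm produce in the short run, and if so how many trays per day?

Shut down

Strip out fixed cost: VC = 16q - 4q^2 + q^3. Then AVC = 16 - 4q + q^2 and MC = 16 - 8q + 3q^2.
AVC is minimized where dAVC/dq = -4 + 2q = 0, at q = 2; min AVC = 16 - 4·2 + 2^2 = $12.
P = $4 lies below min AVC = $12; no output level covers variable cost.
The firm minimizes its loss by shutting down and losing only its fixed cost of $467.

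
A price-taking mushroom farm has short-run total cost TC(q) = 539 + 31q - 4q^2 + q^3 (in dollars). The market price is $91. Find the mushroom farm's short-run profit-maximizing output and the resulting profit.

Profit = -$251 at q = 6

AVC = 31 - 4q + q^2; min AVC = $27 at q = 2. Since P = $91 ≥ min AVC, the firm produces.
MC = 31 - 8q + 3q^2. Setting P = MC and taking the root on the rising branch gives q* = 6.
TR = 91·6 = 546. TC = 539 + 258 = 797. Profit = 546 − 797 = -$251.
That loss of $251 beats the $539 the firm would lose by shutting down; producing recovers $288 of fixed cost.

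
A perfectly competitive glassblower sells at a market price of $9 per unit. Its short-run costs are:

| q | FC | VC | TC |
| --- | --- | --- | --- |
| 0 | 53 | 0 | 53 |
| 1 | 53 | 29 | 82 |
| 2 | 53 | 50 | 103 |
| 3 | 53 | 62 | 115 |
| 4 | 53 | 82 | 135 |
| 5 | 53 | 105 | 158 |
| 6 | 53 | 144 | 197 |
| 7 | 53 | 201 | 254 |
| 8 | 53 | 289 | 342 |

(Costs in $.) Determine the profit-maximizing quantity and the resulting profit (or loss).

Compute π = P·q − TC at each output: q=0: -53; q=1: -73; q=2: -85; q=3: -88; q=4: -99; q=5: -113; q=6: -143; q=7: -191; q=8: -270.
Profit is highest at q = 0. Equivalently, the lowest AVC in the table is 82/4 ≈ $20.50 at q = 4, and P = $9 falls below it — price never covers variable cost, so the firm shuts down and loses only its fixed cost.

q = 0 (shut down); profit = -$53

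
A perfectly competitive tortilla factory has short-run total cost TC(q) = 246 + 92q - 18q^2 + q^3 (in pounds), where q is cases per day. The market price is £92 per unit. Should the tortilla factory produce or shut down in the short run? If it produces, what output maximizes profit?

Variable cost is VC = 92q - 18q^2 + q^3, so AVC = VC/q = 92 - 18q + q^2 and MC = dTC/dq = 92 - 36q + 3q^2.
The AVC parabola has its vertex at q = 18/2 = 9, where AVC = 92 - 18·9 + 9^2 = £11.
P = £92 exceeds min AVC = £11, so the firm stays open.
P = MC gives -36q + 3q^2 = 0, with roots 0 and 12. Take the larger (rising MC): q* = 12.
Check: AVC at q = 12 is £20 ≤ P, so revenue covers variable cost.
Profit = P·q − TC = 92·12 − 486 = £618.

Produce at q = 12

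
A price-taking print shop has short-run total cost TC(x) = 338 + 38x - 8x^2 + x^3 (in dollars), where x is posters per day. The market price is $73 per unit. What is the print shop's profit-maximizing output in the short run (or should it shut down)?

Strip out fixed cost: VC = 38x - 8x^2 + x^3. Then AVC = 38 - 8x + x^2 and MC = 38 - 16x + 3x^2.
AVC is minimized where dAVC/dx = -8 + 2x = 0, at x = 4; min AVC = 38 - 8·4 + 4^2 = $22.
Since P = $73 ≥ min AVC = $22, price covers variable cost and the firm should produce.
Solving P = MC: -35 - 16x + 3x^2 = 0 ⇒ x = -5/3 or 7. On the upward-sloping branch, x* = 7.
Check: AVC at x = 7 is $31 ≤ P, so revenue covers variable cost.
Profit = P·x − TC = 73·7 − 555 = -$44, a loss, but smaller than the $338 fixed cost the firm would lose by shutting down.

Produce at x = 7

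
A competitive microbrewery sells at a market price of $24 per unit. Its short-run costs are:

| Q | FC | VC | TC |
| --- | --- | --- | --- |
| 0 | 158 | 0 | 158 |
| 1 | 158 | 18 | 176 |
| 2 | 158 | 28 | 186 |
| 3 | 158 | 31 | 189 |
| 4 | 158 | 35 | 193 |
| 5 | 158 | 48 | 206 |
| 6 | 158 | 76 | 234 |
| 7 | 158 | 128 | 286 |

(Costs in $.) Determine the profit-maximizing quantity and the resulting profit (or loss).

Q = 5; profit = -$86

Profit at each row (π = 24Q − TC): Q=0: -158; Q=1: -152; Q=2: -138; Q=3: -117; Q=4: -97; Q=5: -86; Q=6: -90; Q=7: -118.
Profit is maximized at Q = 5. AVC there is 48/5 = $9.60 ≤ P, so producing beats shutting down (which would give -$158).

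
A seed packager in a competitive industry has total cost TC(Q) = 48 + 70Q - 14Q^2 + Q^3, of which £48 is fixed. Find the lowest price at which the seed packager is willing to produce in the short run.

£21 per unit

The firm shuts down when price falls below the minimum of average variable cost. AVC = VC/Q = 70 - 14Q + Q^2.
At the minimum of AVC, MC = AVC. MC = 70 - 28Q + 3Q^2; setting MC = AVC gives 2Q^2 - 14Q = 0, so Q = 7. min AVC = 21.
For P < £21 the firm produces nothing.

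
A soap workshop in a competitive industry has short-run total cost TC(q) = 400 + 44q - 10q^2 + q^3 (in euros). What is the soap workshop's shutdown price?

The firm shuts down when price falls below the minimum of average variable cost. AVC = VC/q = 44 - 10q + q^2.
dAVC/dq = -10 + 2q = 0 gives q = 5. min AVC = 44 - 10·5 + 5^2 = 19.
For P < €19 the firm produces nothing.

€19 per unit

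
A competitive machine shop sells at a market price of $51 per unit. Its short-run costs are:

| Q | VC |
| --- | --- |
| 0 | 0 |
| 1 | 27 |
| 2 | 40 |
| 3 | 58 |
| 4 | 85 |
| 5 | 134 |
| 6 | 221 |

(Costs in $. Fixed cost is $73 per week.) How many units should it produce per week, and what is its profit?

Q = 5; profit = $48

Compute π = P·Q − TC at each output: Q=0: -73; Q=1: -49; Q=2: -11; Q=3: 22; Q=4: 46; Q=5: 48; Q=6: 12.
Profit is maximized at Q = 5. AVC there is 134/5 = $26.80 ≤ P, so producing beats shutting down (which would give -$73).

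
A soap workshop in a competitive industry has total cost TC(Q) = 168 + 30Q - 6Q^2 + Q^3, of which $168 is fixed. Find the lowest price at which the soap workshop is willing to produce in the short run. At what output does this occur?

$21 per unit, at Q = 3

The firm shuts down when price falls below the minimum of average variable cost. AVC = VC/Q = 30 - 6Q + Q^2.
At the minimum of AVC, MC = AVC. MC = 30 - 12Q + 3Q^2; setting MC = AVC gives 2Q^2 - 6Q = 0, so Q = 3. min AVC = 21.
So the shutdown price is $21.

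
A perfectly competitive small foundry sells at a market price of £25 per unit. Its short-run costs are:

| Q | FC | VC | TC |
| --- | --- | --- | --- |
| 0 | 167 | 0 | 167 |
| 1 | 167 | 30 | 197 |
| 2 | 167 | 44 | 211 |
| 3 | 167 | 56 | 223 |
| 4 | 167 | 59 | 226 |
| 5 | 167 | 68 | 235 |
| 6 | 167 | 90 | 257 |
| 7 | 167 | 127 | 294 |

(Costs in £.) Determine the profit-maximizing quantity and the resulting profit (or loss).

Q = 6; profit = -£107

Tabulate TR − TC: Q=0: -167; Q=1: -172; Q=2: -161; Q=3: -148; Q=4: -126; Q=5: -110; Q=6: -107; Q=7: -119.
Profit is maximized at Q = 6. AVC there is 90/6 = £15 ≤ P, so producing beats shutting down (which would give -£167).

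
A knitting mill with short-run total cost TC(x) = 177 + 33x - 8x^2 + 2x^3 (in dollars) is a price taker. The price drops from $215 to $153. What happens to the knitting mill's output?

MC = 33 - 16x + 6x^2; the shutdown threshold is min AVC = $25 (at x = 2).
At P = $215 ≥ min AVC, set P = MC on the rising branch: x = 7.
At P = $153 ≥ min AVC, set P = MC: x = 6. The firm stays open but cuts output.

Output falls from 7 to 6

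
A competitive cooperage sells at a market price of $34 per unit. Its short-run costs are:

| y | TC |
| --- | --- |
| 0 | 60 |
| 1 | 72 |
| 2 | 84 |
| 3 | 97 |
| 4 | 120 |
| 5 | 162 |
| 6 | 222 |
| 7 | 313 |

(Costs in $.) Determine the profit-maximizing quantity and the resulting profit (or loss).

Compute π = P·y − TC at each output: y=0: -60; y=1: -38; y=2: -16; y=3: 5; y=4: 16; y=5: 8; y=6: -18; y=7: -75.
Profit is maximized at y = 4. AVC there is 60/4 = $15 ≤ P, so producing beats shutting down (which would give -$60).

y = 4; profit = $16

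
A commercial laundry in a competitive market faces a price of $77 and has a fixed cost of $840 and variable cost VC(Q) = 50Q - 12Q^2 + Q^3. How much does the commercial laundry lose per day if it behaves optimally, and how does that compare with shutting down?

Profit = -$354 at Q = 9

AVC = 50 - 12Q + Q^2; min AVC = $14 at Q = 6. Since P = $77 ≥ min AVC, the firm produces.
With MC = 50 - 24Q + 3Q^2, P = MC on the upward-sloping part at Q* = 9.
TR = 77·9 = 693. TC = 840 + 207 = 1047. Profit = 693 − 1047 = -$354.
Shutting down would mean losing the fixed cost of $840, so operating at a loss of $354 is better by $486.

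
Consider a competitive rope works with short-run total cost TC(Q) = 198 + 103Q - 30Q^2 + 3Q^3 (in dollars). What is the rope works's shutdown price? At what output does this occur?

The shutdown price is the minimum of AVC. VC = 103Q - 30Q^2 + 3Q^3, so AVC = 103 - 30Q + 3Q^2.
dAVC/dQ = -30 + 6Q = 0 gives Q = 5. min AVC = 103 - 30·5 + 3·5^2 = 28.
So the shutdown price is $28.

$28 per unit, at Q = 5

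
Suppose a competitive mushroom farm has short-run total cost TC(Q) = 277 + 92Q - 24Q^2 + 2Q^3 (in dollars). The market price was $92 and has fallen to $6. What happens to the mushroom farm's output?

MC = 92 - 48Q + 6Q^2; the shutdown threshold is min AVC = $20 (at Q = 6).
With P = $92 above the shutdown price, P = MC gives Q = 8.
At P = $6 < min AVC = $20, price no longer covers variable cost at any output, so the firm shuts down: Q = 0.

Output falls from 8 to 0 (the firm shuts down)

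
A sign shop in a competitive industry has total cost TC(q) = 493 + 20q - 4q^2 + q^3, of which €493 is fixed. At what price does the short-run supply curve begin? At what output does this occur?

The shutdown price is the minimum of AVC. VC = 20q - 4q^2 + q^3, so AVC = 20 - 4q + q^2.
At the minimum of AVC, MC = AVC. MC = 20 - 8q + 3q^2; setting MC = AVC gives 2q^2 - 4q = 0, so q = 2. min AVC = 16.
For P < €16 the firm produces nothing.

€16 per unit, at q = 2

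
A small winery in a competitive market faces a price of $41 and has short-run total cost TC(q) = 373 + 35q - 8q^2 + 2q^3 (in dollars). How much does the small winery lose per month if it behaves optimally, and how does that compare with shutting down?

Profit = -$337 at q = 3

AVC = 35 - 8q + 2q^2 has its minimum $27 at q = 2; price $41 clears that bar, so the firm operates.
With MC = 35 - 16q + 6q^2, P = MC on the upward-sloping part at q* = 3.
TR = 41·3 = 123. TC = 373 + 87 = 460. Profit = 123 − 460 = -$337.
That loss of $337 beats the $373 the firm would lose by shutting down; producing recovers $36 of fixed cost.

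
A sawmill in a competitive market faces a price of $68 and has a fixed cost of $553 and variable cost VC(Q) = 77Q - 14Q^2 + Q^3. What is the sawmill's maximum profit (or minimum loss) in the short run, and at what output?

AVC = 77 - 14Q + Q^2; min AVC = $28 at Q = 7. Since P = $68 ≥ min AVC, the firm produces.
With MC = 77 - 28Q + 3Q^2, P = MC on the upward-sloping part at Q* = 9.
TR = 68·9 = 612. TC = 553 + 288 = 841. Profit = 612 − 841 = -$229.
That loss of $229 beats the $553 the firm would lose by shutting down; producing recovers $324 of fixed cost.

Profit = -$229 at Q = 9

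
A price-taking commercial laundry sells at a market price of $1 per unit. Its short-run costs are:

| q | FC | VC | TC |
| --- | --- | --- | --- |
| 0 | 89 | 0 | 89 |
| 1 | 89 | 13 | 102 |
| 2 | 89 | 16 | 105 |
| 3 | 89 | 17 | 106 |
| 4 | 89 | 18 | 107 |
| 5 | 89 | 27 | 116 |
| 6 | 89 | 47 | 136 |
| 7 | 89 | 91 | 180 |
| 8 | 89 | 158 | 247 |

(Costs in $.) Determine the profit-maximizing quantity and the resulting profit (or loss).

q = 0 (shut down); profit = -$89

Tabulate TR − TC: q=0: -89; q=1: -101; q=2: -103; q=3: -103; q=4: -103; q=5: -111; q=6: -130; q=7: -173; q=8: -239.
Profit is highest at q = 0. Equivalently, the lowest AVC in the table is 18/4 ≈ $4.50 at q = 4, and P = $1 falls below it — price never covers variable cost, so the firm shuts down and loses only its fixed cost.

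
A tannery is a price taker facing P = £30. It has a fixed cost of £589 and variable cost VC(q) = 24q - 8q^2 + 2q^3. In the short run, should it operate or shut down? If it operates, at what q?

Produce at q = 3

Variable cost is VC = 24q - 8q^2 + 2q^3, so AVC = VC/q = 24 - 8q + 2q^2 and MC = dTC/dq = 24 - 16q + 6q^2.
AVC is minimized where dAVC/dq = -8 + 4q = 0, at q = 2; min AVC = 24 - 8·2 + 2·2^2 = £16.
P = £30 exceeds min AVC = £16, so the firm stays open.
P = MC gives -6 - 16q + 6q^2 = 0, with roots -1/3 and 3. Take the larger (rising MC): q* = 3.
Check: AVC at q = 3 is £18 ≤ P, so revenue covers variable cost.
Profit = P·q − TC = 30·3 − 643 = -£553, a loss, but smaller than the £589 fixed cost the firm would lose by shutting down.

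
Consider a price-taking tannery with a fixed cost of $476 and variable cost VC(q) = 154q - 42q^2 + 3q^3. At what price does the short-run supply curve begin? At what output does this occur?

The firm shuts down when price falls below the minimum of average variable cost. AVC = VC/q = 154 - 42q + 3q^2.
At the minimum of AVC, MC = AVC. MC = 154 - 84q + 9q^2; setting MC = AVC gives 6q^2 - 42q = 0, so q = 7. min AVC = 7.
So the shutdown price is $7.

$7 per unit, at q = 7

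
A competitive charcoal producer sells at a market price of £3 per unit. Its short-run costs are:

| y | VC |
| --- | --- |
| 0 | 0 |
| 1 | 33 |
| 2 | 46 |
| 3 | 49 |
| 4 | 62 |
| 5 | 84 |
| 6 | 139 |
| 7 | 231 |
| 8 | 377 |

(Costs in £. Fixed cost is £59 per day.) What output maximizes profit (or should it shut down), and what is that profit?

Profit at each row (π = 3y − TC): y=0: -59; y=1: -89; y=2: -99; y=3: -99; y=4: -109; y=5: -128; y=6: -180; y=7: -269; y=8: -412.
Profit is highest at y = 0. Equivalently, the lowest AVC in the table is 62/4 ≈ £15.50 at y = 4, and P = £3 falls below it — price never covers variable cost, so the firm shuts down and loses only its fixed cost.

y = 0 (shut down); profit = -£59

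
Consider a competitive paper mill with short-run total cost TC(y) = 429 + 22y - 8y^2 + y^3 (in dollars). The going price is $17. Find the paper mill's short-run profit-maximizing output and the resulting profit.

Profit = -$379 at y = 5

AVC = 22 - 8y + y^2 has its minimum $6 at y = 4; price $17 clears that bar, so the firm operates.
With MC = 22 - 16y + 3y^2, P = MC on the upward-sloping part at y* = 5.
TR = 17·5 = 85. TC = 429 + 35 = 464. Profit = 85 − 464 = -$379.
That loss of $379 beats the $429 the firm would lose by shutting down; producing recovers $50 of fixed cost.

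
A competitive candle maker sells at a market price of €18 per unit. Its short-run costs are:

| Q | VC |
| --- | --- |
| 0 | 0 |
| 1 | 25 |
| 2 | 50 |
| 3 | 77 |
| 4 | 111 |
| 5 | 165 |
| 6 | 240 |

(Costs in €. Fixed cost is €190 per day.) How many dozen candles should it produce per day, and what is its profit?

Profit at each row (π = 18Q − TC): Q=0: -190; Q=1: -197; Q=2: -204; Q=3: -213; Q=4: -229; Q=5: -265; Q=6: -322.
Profit is highest at Q = 0. Equivalently, the lowest AVC in the table is 25/1 ≈ €25 at Q = 1, and P = €18 falls below it — price never covers variable cost, so the firm shuts down and loses only its fixed cost.

Q = 0 (shut down); profit = -€190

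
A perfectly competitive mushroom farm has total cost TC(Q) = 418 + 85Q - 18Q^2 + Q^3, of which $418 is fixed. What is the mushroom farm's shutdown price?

Short-run supply begins at min AVC. From VC = 85Q - 18Q^2 + Q^3, AVC = 85 - 18Q + Q^2.
dAVC/dQ = -18 + 2Q = 0 gives Q = 9. min AVC = 85 - 18·9 + 9^2 = 4.
The firm shuts down for any P below $4.

$4 per unit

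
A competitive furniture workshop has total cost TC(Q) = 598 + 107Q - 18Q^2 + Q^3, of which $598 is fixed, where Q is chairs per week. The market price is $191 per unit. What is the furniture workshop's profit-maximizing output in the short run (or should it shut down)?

Variable cost is VC = 107Q - 18Q^2 + Q^3, so AVC = VC/Q = 107 - 18Q + Q^2 and MC = dTC/dQ = 107 - 36Q + 3Q^2.
AVC hits its minimum where MC = AVC, at Q = 9, giving min AVC = 107 - 18·9 + 9^2 = $26.
Since P = $191 ≥ min AVC = $26, price covers variable cost and the firm should produce.
Solving P = MC: -84 - 36Q + 3Q^2 = 0 ⇒ Q = -2 or 14. On the upward-sloping branch, Q* = 14.
Check: AVC at Q = 14 is $51 ≤ P, so revenue covers variable cost.
Profit = P·Q − TC = 191·14 − 1312 = $1362.

Produce at Q = 14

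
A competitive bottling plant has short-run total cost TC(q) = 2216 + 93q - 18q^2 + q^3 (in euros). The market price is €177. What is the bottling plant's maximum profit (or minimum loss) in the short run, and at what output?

AVC = 93 - 18q + q^2; min AVC = €12 at q = 9. Since P = €177 ≥ min AVC, the firm produces.
MC = 93 - 36q + 3q^2. Setting P = MC and taking the root on the rising branch gives q* = 14.
TR = 177·14 = 2478. TC = 2216 + 518 = 2734. Profit = 2478 − 2734 = -€256.
Shutting down would mean losing the fixed cost of €2216, so operating at a loss of €256 is better by €1960.

Profit = -€256 at q = 14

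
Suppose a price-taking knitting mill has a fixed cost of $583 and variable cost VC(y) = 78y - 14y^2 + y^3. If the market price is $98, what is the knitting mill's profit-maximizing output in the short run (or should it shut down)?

Strip out fixed cost: VC = 78y - 14y^2 + y^3. Then AVC = 78 - 14y + y^2 and MC = 78 - 28y + 3y^2.
The AVC parabola has its vertex at y = 14/2 = 7, where AVC = 78 - 14·7 + 7^2 = $29.
Because $98 ≥ $29, revenue can cover variable cost; the firm operates.
Solving P = MC: -20 - 28y + 3y^2 = 0 ⇒ y = -2/3 or 10. On the upward-sloping branch, y* = 10.
Check: AVC at y = 10 is $38 ≤ P, so revenue covers variable cost.
Profit = P·y − TC = 98·10 − 963 = $17.

Produce at y = 10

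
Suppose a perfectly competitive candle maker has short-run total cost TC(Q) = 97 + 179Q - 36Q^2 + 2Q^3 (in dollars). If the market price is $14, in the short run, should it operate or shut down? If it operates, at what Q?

From TC, MC = TC'(Q) = 179 - 72Q + 6Q^2 and AVC = VC/Q = 179 - 36Q + 2Q^2.
The AVC parabola has its vertex at Q = 36/4 = 9, where AVC = 179 - 36·9 + 2·9^2 = $17.
P = $14 lies below min AVC = $17; no output level covers variable cost.
Shutting down limits the loss to fixed cost, $97.

Shut down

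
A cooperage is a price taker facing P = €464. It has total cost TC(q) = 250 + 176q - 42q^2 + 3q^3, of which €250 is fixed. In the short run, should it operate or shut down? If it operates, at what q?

From TC, MC = TC'(q) = 176 - 84q + 9q^2 and AVC = VC/q = 176 - 42q + 3q^2.
AVC hits its minimum where MC = AVC, at q = 7, giving min AVC = 176 - 42·7 + 3·7^2 = €29.
Because €464 ≥ €29, revenue can cover variable cost; the firm operates.
Solving P = MC: -288 - 84q + 9q^2 = 0 ⇒ q = -8/3 or 12. On the upward-sloping branch, q* = 12.
Check: AVC at q = 12 is €104 ≤ P, so revenue covers variable cost.
Profit = P·q − TC = 464·12 − 1498 = €4070.

Produce at q = 12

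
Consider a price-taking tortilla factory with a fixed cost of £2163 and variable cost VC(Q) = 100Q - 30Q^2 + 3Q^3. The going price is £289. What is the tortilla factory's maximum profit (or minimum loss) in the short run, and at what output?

AVC = 100 - 30Q + 3Q^2; min AVC = £25 at Q = 5. Since P = £289 ≥ min AVC, the firm produces.
With MC = 100 - 60Q + 9Q^2, P = MC on the upward-sloping part at Q* = 9.
TR = 289·9 = 2601. TC = 2163 + 657 = 2820. Profit = 2601 − 2820 = -£219.
That loss of £219 beats the £2163 the firm would lose by shutting down; producing recovers £1944 of fixed cost.

Profit = -£219 at Q = 9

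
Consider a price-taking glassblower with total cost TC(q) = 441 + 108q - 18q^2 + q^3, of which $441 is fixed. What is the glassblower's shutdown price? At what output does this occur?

$27 per unit, at q = 9

The firm shuts down when price falls below the minimum of average variable cost. AVC = VC/q = 108 - 18q + q^2.
At the minimum of AVC, MC = AVC. MC = 108 - 36q + 3q^2; setting MC = AVC gives 2q^2 - 18q = 0, so q = 9. min AVC = 27.
The firm shuts down for any P below $27.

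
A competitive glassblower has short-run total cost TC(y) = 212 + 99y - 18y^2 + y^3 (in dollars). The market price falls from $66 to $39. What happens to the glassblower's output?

AVC = 99 - 18y + y^2, minimized at y = 9 where min AVC = $18. MC = 99 - 36y + 3y^2.
With P = $66 above the shutdown price, P = MC gives y = 11.
At P = $39 ≥ min AVC, set P = MC: y = 10. The firm stays open but cuts output.

Output falls from 11 to 10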